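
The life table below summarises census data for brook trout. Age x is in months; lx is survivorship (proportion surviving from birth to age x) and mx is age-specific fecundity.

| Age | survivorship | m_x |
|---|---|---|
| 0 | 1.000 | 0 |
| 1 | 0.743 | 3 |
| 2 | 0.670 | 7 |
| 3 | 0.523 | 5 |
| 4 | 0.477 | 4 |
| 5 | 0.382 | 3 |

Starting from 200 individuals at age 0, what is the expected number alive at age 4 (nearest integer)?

95

Expected survivors = N0 · l_4 = 200 × 0.477 = 95.4 → 95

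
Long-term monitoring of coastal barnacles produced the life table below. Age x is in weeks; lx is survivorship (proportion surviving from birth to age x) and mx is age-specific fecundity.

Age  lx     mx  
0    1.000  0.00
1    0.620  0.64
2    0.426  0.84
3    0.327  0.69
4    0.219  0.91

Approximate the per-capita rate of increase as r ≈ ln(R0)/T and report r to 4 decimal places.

R0 = Σ lx·mx = 0 + 0.3968 + 0.35784 + 0.22563 + 0.19929 = 1.17956
Σ x·lx·mx = 2.58653; T = 2.58653/1.17956 = 2.19279…
r ≈ ln(R0)/T = ln(1.17956)/2.19279… = 0.075311… → 0.0753

0.0753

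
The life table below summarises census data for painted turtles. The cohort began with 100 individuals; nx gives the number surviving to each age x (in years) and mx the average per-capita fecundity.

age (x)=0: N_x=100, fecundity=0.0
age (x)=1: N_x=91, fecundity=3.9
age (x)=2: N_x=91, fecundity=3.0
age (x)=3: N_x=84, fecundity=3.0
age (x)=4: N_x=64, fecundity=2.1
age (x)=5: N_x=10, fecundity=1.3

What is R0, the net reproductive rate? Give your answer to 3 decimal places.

lx = nx/n0 = nx/100: 1, 0.91, 0.91, 0.84, 0.64, 0.1
lx·mx by age: 0, 3.549, 2.73, 2.52, 1.344, 0.13
R0 = Σ lx·mx = 10.273 → 10.273

10.273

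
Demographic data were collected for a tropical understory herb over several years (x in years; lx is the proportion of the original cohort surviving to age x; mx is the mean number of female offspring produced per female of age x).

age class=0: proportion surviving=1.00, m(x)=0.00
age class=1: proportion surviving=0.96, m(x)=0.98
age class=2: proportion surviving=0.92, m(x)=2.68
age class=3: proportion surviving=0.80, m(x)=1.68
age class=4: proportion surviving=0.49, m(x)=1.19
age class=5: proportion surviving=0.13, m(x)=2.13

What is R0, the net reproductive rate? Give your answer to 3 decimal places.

5.610

lx·mx by age: 0, 0.9408, 2.4656, 1.344, 0.5831, 0.2769
R0 = Σ lx·mx = 5.6104 → 5.610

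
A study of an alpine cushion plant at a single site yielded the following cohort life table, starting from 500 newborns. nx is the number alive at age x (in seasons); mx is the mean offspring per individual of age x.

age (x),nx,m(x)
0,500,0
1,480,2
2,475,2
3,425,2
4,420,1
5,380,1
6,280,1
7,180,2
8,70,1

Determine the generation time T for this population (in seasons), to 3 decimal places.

3.220

lx = nx/n0 = nx/500: 1, 0.96, 0.95, 0.85, 0.84, 0.76, 0.56, 0.36, 0.14
lx·mx: 0, 1.92, 1.9, 1.7, 0.84, 0.76, 0.56, 0.72, 0.14 → R0 = 8.54
x·lx·mx: 0, 1.92, 3.8, 5.1, 3.36, 3.8, 3.36, 5.04, 1.12 → Σ = 27.5
T = 27.5 / 8.54 = 3.220141… → 3.220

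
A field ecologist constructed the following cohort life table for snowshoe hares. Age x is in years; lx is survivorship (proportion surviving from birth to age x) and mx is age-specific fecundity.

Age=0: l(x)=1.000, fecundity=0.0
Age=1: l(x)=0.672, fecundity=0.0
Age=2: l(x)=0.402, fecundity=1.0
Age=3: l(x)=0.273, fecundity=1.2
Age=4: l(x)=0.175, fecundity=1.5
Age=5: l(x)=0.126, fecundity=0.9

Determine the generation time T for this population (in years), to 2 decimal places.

3.08

lx·mx: 0, 0, 0.402, 0.3276, 0.2625, 0.1134 → R0 = 1.1055
x·lx·mx: 0, 0, 0.804, 0.9828, 1.05, 0.567 → Σ = 3.4038
T = 3.4038 / 1.1055 = 3.078969… → 3.08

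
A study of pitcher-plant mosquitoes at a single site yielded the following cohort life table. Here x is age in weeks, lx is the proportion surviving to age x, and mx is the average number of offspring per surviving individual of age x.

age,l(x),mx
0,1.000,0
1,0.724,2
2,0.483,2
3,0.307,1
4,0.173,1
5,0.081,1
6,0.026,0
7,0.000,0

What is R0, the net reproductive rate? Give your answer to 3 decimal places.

2.975

lx·mx by age: 0, 1.448, 0.966, 0.307, 0.173, 0.081, 0, 0
R0 = Σ lx·mx = 2.975 → 2.975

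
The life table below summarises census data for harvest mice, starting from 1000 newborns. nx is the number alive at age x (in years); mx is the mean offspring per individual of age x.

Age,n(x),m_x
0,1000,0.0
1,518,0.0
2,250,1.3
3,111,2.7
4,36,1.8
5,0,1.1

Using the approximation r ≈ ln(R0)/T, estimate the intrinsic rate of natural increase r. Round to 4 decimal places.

-0.1418

lx = nx/n0 = nx/1000: 1, 0.518, 0.25, 0.111, 0.036, 0
R0 = Σ lx·mx = 0 + 0 + 0.325 + 0.2997 + 0.0648 + 0 = 0.6895
Σ x·lx·mx = 1.8083; T = 1.8083/0.6895 = 2.62263…
r ≈ ln(R0)/T = ln(0.6895)/2.62263… = -0.141762… → -0.1418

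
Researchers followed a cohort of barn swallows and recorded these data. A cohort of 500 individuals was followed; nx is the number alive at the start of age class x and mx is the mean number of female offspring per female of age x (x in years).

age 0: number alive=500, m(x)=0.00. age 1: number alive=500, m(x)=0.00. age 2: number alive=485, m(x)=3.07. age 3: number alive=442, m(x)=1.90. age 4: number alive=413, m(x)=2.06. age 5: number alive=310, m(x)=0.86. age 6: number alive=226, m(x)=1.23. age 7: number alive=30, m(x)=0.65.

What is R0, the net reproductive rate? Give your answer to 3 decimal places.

lx = nx/n0 = nx/500: 1, 1, 0.97, 0.884, 0.826, 0.62, 0.452, 0.06
lx·mx by age: 0, 0, 2.9779, 1.6796, 1.70156, 0.5332, 0.55596, 0.039
R0 = Σ lx·mx = 7.48722 → 7.487

7.487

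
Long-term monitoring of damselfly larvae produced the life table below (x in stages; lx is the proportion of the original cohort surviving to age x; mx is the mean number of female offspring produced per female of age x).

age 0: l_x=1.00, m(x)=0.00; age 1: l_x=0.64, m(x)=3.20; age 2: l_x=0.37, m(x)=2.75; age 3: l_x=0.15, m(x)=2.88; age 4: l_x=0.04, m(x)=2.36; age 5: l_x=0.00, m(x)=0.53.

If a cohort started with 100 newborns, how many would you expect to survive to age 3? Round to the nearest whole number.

15

Expected survivors = N0 · l_3 = 100 × 0.15 = 15 → 15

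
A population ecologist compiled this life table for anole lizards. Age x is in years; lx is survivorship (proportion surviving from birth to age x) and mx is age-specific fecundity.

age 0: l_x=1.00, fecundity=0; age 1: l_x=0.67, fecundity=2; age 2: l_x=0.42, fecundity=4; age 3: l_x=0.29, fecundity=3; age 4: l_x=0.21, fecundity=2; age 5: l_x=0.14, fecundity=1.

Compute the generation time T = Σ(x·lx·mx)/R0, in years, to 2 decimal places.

2.18

lx·mx: 0, 1.34, 1.68, 0.87, 0.42, 0.14 → R0 = 4.45
x·lx·mx: 0, 1.34, 3.36, 2.61, 1.68, 0.7 → Σ = 9.69
T = 9.69 / 4.45 = 2.177528… → 2.18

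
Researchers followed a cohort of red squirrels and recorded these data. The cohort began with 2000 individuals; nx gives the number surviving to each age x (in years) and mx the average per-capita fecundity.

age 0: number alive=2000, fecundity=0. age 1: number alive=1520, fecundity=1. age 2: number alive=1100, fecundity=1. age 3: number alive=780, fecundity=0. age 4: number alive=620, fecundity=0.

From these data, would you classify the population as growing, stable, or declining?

lx = nx/n0 = nx/2000: 1, 0.76, 0.55, 0.39, 0.31
R0 = Σ lx·mx = 0 + 0.76 + 0.55 + 0 + 0 = 1.31
R0 > 1, so the population is growing.

growing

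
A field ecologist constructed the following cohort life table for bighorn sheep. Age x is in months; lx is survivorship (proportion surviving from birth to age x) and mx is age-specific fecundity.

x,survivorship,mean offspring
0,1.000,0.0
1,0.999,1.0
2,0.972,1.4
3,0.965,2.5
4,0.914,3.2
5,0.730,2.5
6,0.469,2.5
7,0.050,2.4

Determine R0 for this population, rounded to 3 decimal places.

lx·mx by age: 0, 0.999, 1.3608, 2.4125, 2.9248, 1.825, 1.1725, 0.12
R0 = Σ lx·mx = 10.8146 → 10.815

10.815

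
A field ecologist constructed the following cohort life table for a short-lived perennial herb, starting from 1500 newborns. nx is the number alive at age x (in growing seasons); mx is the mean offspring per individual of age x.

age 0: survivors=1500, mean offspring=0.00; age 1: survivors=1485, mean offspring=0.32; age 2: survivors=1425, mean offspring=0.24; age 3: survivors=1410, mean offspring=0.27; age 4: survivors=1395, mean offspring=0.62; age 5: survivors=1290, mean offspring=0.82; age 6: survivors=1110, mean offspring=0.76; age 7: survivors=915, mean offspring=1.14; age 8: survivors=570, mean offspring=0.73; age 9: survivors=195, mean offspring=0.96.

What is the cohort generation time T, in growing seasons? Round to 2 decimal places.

lx = nx/n0 = nx/1500: 1, 0.99, 0.95, 0.94, 0.93, 0.86, 0.74, 0.61, 0.38, 0.13
lx·mx: 0, 0.3168, 0.228, 0.2538, 0.5766, 0.7052, 0.5624, 0.6954, 0.2774, 0.1248 → R0 = 3.7404
x·lx·mx: 0, 0.3168, 0.456, 0.7614, 2.3064, 3.526, 3.3744, 4.8678, 2.2192, 1.1232 → Σ = 18.9512
T = 18.9512 / 3.7404 = 5.066624… → 5.07

5.07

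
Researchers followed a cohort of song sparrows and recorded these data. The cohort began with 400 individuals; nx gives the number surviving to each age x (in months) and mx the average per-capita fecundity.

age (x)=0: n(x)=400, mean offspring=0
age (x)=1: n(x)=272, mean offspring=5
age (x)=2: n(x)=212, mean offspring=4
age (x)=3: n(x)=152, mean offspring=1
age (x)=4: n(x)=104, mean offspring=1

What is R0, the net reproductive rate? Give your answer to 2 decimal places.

6.16

lx = nx/n0 = nx/400: 1, 0.68, 0.53, 0.38, 0.26
lx·mx by age: 0, 3.4, 2.12, 0.38, 0.26
R0 = Σ lx·mx = 6.16 → 6.16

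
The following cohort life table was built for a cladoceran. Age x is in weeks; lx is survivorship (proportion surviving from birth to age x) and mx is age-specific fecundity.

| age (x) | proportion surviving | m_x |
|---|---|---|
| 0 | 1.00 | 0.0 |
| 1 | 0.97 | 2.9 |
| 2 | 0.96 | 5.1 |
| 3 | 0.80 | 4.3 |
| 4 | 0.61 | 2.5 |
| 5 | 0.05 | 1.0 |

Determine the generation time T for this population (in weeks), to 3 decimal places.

2.301

lx·mx: 0, 2.813, 4.896, 3.44, 1.525, 0.05 → R0 = 12.724
x·lx·mx: 0, 2.813, 9.792, 10.32, 6.1, 0.25 → Σ = 29.275
T = 29.275 / 12.724 = 2.30077… → 2.301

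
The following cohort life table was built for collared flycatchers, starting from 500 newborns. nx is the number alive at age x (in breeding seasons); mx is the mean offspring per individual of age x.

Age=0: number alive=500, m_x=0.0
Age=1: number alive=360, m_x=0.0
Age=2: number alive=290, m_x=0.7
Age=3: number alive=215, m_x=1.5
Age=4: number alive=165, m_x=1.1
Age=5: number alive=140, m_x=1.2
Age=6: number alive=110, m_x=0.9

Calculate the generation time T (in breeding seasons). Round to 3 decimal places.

3.628

lx = nx/n0 = nx/500: 1, 0.72, 0.58, 0.43, 0.33, 0.28, 0.22
lx·mx: 0, 0, 0.406, 0.645, 0.363, 0.336, 0.198 → R0 = 1.948
x·lx·mx: 0, 0, 0.812, 1.935, 1.452, 1.68, 1.188 → Σ = 7.067
T = 7.067 / 1.948 = 3.627823… → 3.628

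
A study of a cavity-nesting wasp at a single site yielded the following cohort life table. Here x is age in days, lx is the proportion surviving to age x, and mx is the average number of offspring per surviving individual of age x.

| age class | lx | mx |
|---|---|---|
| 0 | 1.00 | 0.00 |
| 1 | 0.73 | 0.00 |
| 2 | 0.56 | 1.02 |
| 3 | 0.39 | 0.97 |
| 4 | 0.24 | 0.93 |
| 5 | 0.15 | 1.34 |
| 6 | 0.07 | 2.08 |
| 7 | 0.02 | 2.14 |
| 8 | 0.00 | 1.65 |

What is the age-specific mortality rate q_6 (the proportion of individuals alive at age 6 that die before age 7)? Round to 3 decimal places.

0.714

q_6 = (l_6 − l_7) / l_6 = (0.07 − 0.02) / 0.07
     = 0.05 / 0.07 = 0.714286… → 0.714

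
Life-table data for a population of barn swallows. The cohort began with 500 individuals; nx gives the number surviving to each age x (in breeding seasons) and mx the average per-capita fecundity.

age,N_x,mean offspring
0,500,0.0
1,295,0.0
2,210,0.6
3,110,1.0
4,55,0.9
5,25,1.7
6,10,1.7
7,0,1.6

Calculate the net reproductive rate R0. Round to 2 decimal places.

lx = nx/n0 = nx/500: 1, 0.59, 0.42, 0.22, 0.11, 0.05, 0.02, 0
lx·mx by age: 0, 0, 0.252, 0.22, 0.099, 0.085, 0.034, 0
R0 = Σ lx·mx = 0.69 → 0.69

0.69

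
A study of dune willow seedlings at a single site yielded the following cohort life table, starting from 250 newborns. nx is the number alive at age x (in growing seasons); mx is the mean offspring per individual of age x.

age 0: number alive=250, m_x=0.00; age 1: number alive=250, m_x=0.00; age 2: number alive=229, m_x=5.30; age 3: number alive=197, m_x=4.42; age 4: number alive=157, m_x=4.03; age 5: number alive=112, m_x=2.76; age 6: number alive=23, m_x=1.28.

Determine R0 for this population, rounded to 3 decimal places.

12.223

lx = nx/n0 = nx/250: 1, 1, 0.916, 0.788, 0.628, 0.448, 0.092
lx·mx by age: 0, 0, 4.8548, 3.48296, 2.53084, 1.23648, 0.11776
R0 = Σ lx·mx = 12.22284 → 12.223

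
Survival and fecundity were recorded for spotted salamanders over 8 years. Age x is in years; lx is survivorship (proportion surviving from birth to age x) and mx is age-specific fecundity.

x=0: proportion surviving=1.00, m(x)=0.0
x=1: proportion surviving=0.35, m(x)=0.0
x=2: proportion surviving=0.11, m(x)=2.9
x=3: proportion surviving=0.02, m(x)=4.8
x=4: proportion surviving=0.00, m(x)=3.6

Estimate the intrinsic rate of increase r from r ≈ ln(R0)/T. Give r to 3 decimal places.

-0.394

R0 = Σ lx·mx = 0 + 0 + 0.319 + 0.096 + 0 = 0.415
Σ x·lx·mx = 0.926; T = 0.926/0.415 = 2.23133…
r ≈ ln(R0)/T = ln(0.415)/2.23133… = -0.39415… → -0.394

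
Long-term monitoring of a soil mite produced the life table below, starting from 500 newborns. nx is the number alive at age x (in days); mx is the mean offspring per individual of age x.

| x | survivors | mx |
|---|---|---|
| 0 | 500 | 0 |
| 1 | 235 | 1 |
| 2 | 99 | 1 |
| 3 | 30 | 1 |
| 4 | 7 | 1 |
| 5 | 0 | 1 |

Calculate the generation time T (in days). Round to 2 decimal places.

lx = nx/n0 = nx/500: 1, 0.47, 0.198, 0.06, 0.014, 0
lx·mx: 0, 0.47, 0.198, 0.06, 0.014, 0 → R0 = 0.742
x·lx·mx: 0, 0.47, 0.396, 0.18, 0.056, 0 → Σ = 1.102
T = 1.102 / 0.742 = 1.485175… → 1.49

1.49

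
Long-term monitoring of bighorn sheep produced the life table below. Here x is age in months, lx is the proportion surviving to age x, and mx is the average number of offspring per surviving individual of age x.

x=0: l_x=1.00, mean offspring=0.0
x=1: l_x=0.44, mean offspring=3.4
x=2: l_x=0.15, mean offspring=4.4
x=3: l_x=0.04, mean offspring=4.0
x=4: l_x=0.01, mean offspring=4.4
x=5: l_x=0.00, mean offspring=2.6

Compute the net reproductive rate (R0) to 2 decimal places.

lx·mx by age: 0, 1.496, 0.66, 0.16, 0.044, 0
R0 = Σ lx·mx = 2.36 → 2.36

2.36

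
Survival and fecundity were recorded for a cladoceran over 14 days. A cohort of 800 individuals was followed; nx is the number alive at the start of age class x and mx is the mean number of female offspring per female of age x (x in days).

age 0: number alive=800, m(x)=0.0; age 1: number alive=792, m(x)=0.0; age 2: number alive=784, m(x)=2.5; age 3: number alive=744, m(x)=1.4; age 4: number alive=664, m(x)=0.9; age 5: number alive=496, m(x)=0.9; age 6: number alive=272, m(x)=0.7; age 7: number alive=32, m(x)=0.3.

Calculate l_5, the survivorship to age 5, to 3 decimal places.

0.620

l_5 = n_5/n_0 = 496/800 = 0.62 → 0.620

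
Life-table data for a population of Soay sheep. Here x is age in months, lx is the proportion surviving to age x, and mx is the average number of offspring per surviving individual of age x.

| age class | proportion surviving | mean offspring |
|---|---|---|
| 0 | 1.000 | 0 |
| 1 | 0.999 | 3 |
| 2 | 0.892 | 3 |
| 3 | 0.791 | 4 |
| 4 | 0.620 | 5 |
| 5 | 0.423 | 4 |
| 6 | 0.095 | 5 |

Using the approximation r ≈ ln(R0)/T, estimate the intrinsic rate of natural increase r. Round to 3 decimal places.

0.898

R0 = Σ lx·mx = 0 + 2.997 + 2.676 + 3.164 + 3.1 + 1.692 + 0.475 = 14.104
Σ x·lx·mx = 41.551; T = 41.551/14.104 = 2.94604…
r ≈ ln(R0)/T = ln(14.104)/2.94604… = 0.89831… → 0.898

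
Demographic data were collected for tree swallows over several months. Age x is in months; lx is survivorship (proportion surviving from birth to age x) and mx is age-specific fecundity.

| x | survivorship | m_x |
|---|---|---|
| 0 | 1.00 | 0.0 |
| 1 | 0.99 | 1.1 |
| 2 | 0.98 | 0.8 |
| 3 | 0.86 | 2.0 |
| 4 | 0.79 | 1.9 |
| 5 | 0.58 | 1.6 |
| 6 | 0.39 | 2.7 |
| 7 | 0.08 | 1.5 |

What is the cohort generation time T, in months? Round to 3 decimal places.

lx·mx: 0, 1.089, 0.784, 1.72, 1.501, 0.928, 1.053, 0.12 → R0 = 7.195
x·lx·mx: 0, 1.089, 1.568, 5.16, 6.004, 4.64, 6.318, 0.84 → Σ = 25.619
T = 25.619 / 7.195 = 3.560667… → 3.561

3.561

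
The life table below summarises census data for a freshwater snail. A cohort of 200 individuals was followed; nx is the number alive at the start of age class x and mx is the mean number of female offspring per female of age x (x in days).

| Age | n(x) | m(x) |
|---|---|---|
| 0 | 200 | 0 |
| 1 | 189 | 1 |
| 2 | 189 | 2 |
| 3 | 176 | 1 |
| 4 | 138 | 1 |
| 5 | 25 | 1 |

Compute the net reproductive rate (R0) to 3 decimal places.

lx = nx/n0 = nx/200: 1, 0.945, 0.945, 0.88, 0.69, 0.125
lx·mx by age: 0, 0.945, 1.89, 0.88, 0.69, 0.125
R0 = Σ lx·mx = 4.53 → 4.530

4.530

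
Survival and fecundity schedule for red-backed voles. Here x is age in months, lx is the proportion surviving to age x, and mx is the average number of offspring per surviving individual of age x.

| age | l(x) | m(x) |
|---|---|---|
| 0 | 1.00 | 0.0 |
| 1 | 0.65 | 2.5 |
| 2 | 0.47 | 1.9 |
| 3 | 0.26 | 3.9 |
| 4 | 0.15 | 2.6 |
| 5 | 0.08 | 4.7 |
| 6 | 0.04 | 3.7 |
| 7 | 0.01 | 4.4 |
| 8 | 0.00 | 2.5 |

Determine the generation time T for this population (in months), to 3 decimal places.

lx·mx: 0, 1.625, 0.893, 1.014, 0.39, 0.376, 0.148, 0.044, 0 → R0 = 4.49
x·lx·mx: 0, 1.625, 1.786, 3.042, 1.56, 1.88, 0.888, 0.308, 0 → Σ = 11.089
T = 11.089 / 4.49 = 2.46971… → 2.470

2.470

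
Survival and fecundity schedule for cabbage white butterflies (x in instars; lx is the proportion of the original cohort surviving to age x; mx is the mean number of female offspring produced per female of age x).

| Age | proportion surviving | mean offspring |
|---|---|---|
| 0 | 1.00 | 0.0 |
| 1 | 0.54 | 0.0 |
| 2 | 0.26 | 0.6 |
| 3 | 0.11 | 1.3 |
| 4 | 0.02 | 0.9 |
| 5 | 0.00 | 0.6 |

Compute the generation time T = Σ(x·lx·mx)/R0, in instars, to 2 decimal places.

lx·mx: 0, 0, 0.156, 0.143, 0.018, 0 → R0 = 0.317
x·lx·mx: 0, 0, 0.312, 0.429, 0.072, 0 → Σ = 0.813
T = 0.813 / 0.317 = 2.564669… → 2.56

2.56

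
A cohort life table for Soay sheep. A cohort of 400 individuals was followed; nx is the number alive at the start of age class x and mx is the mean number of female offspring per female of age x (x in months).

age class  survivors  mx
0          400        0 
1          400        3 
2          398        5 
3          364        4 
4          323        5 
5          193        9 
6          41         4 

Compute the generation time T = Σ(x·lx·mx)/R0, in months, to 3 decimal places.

lx = nx/n0 = nx/400: 1, 1, 0.995, 0.91, 0.8075, 0.4825, 0.1025
lx·mx: 0, 3, 4.975, 3.64, 4.0375, 4.3425, 0.41 → R0 = 20.405
x·lx·mx: 0, 3, 9.95, 10.92, 16.15, 21.7125, 2.46 → Σ = 64.1925
T = 64.1925 / 20.405 = 3.14592… → 3.146

3.146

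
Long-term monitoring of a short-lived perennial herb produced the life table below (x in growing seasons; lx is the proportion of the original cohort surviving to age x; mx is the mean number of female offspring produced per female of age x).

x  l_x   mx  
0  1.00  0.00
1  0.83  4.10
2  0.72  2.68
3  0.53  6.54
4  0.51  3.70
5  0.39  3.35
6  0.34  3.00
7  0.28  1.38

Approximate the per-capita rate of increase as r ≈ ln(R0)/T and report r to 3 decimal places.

R0 = Σ lx·mx = 0 + 3.403 + 1.9296 + 3.4662 + 1.887 + 1.3065 + 1.02 + 0.3864 = 13.3987
Σ x·lx·mx = 40.5661; T = 40.5661/13.3987 = 3.02761…
r ≈ ln(R0)/T = ln(13.3987)/3.02761… = 0.85716… → 0.857

0.857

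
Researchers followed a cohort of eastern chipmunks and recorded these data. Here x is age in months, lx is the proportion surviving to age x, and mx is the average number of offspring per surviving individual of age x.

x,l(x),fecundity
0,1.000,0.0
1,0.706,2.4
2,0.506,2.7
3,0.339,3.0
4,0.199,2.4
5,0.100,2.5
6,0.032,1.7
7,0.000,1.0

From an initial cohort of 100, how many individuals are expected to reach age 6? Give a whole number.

Expected survivors = N0 · l_6 = 100 × 0.032 = 3.2 → 3

3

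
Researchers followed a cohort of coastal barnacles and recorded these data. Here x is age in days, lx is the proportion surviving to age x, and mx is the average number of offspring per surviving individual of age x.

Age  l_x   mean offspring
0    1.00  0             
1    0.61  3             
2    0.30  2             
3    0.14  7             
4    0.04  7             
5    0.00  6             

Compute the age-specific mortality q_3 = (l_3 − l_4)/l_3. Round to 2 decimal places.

q_3 = (l_3 − l_4) / l_3 = (0.14 − 0.04) / 0.14
     = 0.1 / 0.14 = 0.714286… → 0.71

0.71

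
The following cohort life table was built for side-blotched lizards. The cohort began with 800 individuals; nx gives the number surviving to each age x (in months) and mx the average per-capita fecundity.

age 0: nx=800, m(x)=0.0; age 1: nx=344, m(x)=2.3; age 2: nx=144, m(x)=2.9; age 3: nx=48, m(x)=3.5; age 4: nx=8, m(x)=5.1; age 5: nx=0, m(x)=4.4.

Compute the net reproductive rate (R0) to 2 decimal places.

lx = nx/n0 = nx/800: 1, 0.43, 0.18, 0.06, 0.01, 0
lx·mx by age: 0, 0.989, 0.522, 0.21, 0.051, 0
R0 = Σ lx·mx = 1.772 → 1.77

1.77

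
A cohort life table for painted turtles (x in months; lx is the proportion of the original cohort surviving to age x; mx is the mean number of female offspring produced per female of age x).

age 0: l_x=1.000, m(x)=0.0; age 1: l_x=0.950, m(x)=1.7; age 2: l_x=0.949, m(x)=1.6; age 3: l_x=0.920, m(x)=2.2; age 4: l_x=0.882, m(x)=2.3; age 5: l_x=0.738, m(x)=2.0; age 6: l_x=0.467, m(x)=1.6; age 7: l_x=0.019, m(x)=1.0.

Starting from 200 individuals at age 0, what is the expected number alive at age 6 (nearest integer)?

93

Expected survivors = N0 · l_6 = 200 × 0.467 = 93.4 → 93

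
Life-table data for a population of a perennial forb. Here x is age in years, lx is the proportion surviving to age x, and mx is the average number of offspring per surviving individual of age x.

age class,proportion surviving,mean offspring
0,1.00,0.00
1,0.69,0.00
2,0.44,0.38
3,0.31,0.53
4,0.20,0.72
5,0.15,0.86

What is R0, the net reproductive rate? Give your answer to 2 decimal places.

0.60

lx·mx by age: 0, 0, 0.1672, 0.1643, 0.144, 0.129
R0 = Σ lx·mx = 0.6045 → 0.60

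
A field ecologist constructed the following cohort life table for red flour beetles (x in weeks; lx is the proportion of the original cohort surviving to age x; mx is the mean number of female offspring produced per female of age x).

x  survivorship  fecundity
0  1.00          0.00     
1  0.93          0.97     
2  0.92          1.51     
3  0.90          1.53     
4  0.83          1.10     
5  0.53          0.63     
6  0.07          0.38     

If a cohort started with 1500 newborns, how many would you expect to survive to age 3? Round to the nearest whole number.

Expected survivors = N0 · l_3 = 1500 × 0.90 = 1350 → 1350

1350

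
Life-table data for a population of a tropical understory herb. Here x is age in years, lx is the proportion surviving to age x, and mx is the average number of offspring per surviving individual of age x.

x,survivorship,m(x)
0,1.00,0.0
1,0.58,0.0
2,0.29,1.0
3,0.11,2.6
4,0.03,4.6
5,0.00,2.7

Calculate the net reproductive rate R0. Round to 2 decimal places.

0.71

lx·mx by age: 0, 0, 0.29, 0.286, 0.138, 0
R0 = Σ lx·mx = 0.714 → 0.71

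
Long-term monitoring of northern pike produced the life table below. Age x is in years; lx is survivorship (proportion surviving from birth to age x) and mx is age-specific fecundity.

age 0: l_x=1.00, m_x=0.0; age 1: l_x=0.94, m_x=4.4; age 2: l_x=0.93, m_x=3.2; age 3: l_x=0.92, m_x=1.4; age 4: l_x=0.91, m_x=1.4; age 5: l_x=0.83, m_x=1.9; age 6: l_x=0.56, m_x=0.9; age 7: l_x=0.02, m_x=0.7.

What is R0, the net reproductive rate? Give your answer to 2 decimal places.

11.77

lx·mx by age: 0, 4.136, 2.976, 1.288, 1.274, 1.577, 0.504, 0.014
R0 = Σ lx·mx = 11.769 → 11.77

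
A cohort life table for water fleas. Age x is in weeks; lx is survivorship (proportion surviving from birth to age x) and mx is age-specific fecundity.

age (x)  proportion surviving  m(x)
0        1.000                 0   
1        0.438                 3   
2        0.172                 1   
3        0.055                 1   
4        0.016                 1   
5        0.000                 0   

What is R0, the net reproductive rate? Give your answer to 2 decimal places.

1.56

lx·mx by age: 0, 1.314, 0.172, 0.055, 0.016, 0
R0 = Σ lx·mx = 1.557 → 1.56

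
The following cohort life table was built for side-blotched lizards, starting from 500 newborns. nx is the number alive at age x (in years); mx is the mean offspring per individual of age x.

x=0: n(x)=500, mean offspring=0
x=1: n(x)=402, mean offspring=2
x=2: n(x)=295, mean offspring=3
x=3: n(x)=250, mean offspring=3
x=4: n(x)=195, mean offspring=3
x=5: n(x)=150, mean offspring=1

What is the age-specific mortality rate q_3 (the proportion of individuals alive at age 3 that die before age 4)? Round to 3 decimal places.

0.220

lx = nx/n0 = nx/500: 1, 0.804, 0.59, 0.5, 0.39, 0.3
q_3 = (l_3 − l_4) / l_3 = (0.5 − 0.39) / 0.5
     = 0.11 / 0.5 = 0.22 → 0.220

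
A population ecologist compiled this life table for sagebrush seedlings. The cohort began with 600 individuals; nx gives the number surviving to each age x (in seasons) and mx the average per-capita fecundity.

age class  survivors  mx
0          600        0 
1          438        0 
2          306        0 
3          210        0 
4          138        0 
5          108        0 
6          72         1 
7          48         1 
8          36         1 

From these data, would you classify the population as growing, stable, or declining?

lx = nx/n0 = nx/600: 1, 0.73, 0.51, 0.35, 0.23, 0.18, 0.12, 0.08, 0.06
R0 = Σ lx·mx = 0 + 0 + 0 + 0 + 0 + 0 + 0.12 + 0.08 + 0.06 = 0.26
R0 < 1, so the population is declining.

declining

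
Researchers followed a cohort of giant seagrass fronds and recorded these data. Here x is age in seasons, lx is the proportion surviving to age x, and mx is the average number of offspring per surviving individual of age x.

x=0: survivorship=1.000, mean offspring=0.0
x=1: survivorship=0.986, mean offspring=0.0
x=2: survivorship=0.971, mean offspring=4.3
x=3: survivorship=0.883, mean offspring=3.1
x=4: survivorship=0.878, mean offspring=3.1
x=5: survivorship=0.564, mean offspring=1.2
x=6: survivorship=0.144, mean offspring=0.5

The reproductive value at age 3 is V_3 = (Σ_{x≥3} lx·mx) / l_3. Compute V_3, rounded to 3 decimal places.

lx·mx for x ≥ 3: 2.7373, 2.7218, 0.6768, 0.072 → sum = 6.2079
V_3 = 6.2079 / l_3 = 6.2079 / 0.883 = 7.030464… → 7.030

7.030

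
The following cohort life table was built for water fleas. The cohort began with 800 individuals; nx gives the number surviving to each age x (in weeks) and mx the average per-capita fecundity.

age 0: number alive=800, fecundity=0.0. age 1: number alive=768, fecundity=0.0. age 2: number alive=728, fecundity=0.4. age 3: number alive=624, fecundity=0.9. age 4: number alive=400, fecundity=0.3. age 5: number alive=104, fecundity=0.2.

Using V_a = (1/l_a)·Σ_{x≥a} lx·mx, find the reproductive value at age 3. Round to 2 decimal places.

1.13

lx = nx/n0 = nx/800: 1, 0.96, 0.91, 0.78, 0.5, 0.13
lx·mx for x ≥ 3: 0.702, 0.15, 0.026 → sum = 0.878
V_3 = 0.878 / l_3 = 0.878 / 0.78 = 1.125641… → 1.13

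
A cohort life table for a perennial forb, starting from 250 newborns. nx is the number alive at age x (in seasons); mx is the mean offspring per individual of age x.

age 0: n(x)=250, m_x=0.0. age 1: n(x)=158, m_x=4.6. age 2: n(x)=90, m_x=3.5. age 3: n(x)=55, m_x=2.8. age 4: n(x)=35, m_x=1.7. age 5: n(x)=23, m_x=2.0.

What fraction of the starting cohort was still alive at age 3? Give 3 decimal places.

0.220

l_3 = n_3/n_0 = 55/250 = 0.22 → 0.220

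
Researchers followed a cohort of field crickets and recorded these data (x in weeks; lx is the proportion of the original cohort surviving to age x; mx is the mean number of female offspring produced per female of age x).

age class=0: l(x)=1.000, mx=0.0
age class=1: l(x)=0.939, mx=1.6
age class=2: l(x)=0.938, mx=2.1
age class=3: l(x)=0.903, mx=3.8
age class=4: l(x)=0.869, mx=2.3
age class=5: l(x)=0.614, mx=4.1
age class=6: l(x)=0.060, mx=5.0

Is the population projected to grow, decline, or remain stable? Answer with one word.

R0 = Σ lx·mx = 0 + 1.5024 + 1.9698 + 3.4314 + 1.9987 + 2.5174 + 0.3 = 11.7197
R0 > 1, so the population is growing.

growing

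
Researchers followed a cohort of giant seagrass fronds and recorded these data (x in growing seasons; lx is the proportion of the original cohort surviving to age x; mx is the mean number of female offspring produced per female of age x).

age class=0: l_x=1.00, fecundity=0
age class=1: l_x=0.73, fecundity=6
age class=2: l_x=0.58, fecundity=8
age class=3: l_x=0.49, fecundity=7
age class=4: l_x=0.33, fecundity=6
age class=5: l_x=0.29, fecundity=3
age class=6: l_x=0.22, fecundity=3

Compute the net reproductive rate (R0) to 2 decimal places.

15.96

lx·mx by age: 0, 4.38, 4.64, 3.43, 1.98, 0.87, 0.66
R0 = Σ lx·mx = 15.96 → 15.96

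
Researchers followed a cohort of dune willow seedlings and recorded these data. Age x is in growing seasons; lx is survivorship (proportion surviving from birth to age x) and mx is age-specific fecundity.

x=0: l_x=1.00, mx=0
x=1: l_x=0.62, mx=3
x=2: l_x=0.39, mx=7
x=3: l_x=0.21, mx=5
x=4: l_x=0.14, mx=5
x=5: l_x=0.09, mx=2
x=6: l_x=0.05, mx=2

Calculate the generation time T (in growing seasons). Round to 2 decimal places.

2.23

lx·mx: 0, 1.86, 2.73, 1.05, 0.7, 0.18, 0.1 → R0 = 6.62
x·lx·mx: 0, 1.86, 5.46, 3.15, 2.8, 0.9, 0.6 → Σ = 14.77
T = 14.77 / 6.62 = 2.231118… → 2.23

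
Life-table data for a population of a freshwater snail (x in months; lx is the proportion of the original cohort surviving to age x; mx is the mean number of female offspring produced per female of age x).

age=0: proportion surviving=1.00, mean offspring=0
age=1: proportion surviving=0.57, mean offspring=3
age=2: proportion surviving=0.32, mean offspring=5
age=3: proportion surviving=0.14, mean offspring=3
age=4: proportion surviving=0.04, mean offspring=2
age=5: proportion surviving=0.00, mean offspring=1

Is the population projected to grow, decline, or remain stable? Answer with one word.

R0 = Σ lx·mx = 0 + 1.71 + 1.6 + 0.42 + 0.08 + 0 = 3.81
R0 > 1, so the population is growing.

growing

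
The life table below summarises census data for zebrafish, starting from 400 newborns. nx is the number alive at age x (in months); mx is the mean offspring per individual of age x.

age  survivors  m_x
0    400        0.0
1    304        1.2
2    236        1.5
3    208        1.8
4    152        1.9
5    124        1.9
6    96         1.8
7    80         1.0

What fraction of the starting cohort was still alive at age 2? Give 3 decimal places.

0.590

l_2 = n_2/n_0 = 236/400 = 0.59 → 0.590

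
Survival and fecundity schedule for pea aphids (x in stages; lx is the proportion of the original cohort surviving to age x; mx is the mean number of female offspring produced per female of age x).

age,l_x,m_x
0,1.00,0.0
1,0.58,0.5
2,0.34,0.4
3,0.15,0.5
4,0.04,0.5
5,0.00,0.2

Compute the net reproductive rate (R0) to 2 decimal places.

0.52

lx·mx by age: 0, 0.29, 0.136, 0.075, 0.02, 0
R0 = Σ lx·mx = 0.521 → 0.52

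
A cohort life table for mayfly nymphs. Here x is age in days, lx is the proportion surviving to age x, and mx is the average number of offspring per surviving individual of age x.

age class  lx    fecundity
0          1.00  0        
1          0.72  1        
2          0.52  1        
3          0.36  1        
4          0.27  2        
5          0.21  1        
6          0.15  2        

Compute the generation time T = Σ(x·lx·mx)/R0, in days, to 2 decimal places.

lx·mx: 0, 0.72, 0.52, 0.36, 0.54, 0.21, 0.3 → R0 = 2.65
x·lx·mx: 0, 0.72, 1.04, 1.08, 2.16, 1.05, 1.8 → Σ = 7.85
T = 7.85 / 2.65 = 2.962264… → 2.96

2.96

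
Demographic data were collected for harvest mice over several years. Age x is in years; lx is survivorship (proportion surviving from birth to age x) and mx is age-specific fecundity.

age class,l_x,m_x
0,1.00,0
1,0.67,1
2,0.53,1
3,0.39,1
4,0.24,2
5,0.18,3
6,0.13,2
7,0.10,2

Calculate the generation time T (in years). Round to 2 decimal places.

3.41

lx·mx: 0, 0.67, 0.53, 0.39, 0.48, 0.54, 0.26, 0.2 → R0 = 3.07
x·lx·mx: 0, 0.67, 1.06, 1.17, 1.92, 2.7, 1.56, 1.4 → Σ = 10.48
T = 10.48 / 3.07 = 3.413681… → 3.41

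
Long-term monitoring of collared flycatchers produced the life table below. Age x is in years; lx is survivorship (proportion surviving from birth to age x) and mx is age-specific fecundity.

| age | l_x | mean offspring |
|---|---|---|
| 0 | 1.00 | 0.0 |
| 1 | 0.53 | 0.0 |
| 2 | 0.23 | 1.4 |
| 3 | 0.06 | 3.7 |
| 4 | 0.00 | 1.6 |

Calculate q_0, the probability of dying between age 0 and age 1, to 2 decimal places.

0.47

q_0 = (l_0 − l_1) / l_0 = (1 − 0.53) / 1
     = 0.47 / 1 = 0.47 → 0.47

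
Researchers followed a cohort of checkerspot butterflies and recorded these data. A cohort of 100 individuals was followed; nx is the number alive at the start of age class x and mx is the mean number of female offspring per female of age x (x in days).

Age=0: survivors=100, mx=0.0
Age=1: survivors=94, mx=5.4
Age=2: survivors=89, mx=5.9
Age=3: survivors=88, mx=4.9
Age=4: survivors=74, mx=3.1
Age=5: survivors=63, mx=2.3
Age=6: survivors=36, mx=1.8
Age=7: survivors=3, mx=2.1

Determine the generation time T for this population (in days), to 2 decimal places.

lx = nx/n0 = nx/100: 1, 0.94, 0.89, 0.88, 0.74, 0.63, 0.36, 0.03
lx·mx: 0, 5.076, 5.251, 4.312, 2.294, 1.449, 0.648, 0.063 → R0 = 19.093
x·lx·mx: 0, 5.076, 10.502, 12.936, 9.176, 7.245, 3.888, 0.441 → Σ = 49.264
T = 49.264 / 19.093 = 2.580213… → 2.58

2.58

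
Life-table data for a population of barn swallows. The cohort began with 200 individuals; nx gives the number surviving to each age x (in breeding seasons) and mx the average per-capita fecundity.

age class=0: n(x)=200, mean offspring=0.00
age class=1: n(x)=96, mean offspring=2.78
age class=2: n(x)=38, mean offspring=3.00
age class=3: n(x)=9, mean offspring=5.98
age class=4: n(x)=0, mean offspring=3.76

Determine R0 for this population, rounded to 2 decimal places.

lx = nx/n0 = nx/200: 1, 0.48, 0.19, 0.045, 0
lx·mx by age: 0, 1.3344, 0.57, 0.2691, 0
R0 = Σ lx·mx = 2.1735 → 2.17

2.17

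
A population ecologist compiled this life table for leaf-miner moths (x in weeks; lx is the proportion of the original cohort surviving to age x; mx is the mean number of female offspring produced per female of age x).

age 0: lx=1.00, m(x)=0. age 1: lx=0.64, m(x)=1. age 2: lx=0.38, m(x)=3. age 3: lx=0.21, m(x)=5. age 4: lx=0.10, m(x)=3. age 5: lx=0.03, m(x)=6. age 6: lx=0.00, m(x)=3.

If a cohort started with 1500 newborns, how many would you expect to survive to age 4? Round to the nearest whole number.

Expected survivors = N0 · l_4 = 1500 × 0.10 = 150 → 150

150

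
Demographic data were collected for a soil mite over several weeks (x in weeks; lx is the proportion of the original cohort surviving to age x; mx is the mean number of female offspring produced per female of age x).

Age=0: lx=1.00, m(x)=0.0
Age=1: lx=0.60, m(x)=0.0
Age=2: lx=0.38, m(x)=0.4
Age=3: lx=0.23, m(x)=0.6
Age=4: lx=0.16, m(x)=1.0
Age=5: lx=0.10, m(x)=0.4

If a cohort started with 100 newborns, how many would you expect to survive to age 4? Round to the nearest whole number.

16

Expected survivors = N0 · l_4 = 100 × 0.16 = 16 → 16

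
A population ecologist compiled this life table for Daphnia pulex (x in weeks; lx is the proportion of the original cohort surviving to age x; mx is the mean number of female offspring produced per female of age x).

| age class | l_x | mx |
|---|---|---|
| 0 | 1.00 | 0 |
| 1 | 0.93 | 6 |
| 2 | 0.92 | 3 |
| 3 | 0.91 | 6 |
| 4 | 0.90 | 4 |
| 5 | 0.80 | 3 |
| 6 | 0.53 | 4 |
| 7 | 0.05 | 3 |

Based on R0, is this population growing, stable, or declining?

growing

R0 = Σ lx·mx = 0 + 5.58 + 2.76 + 5.46 + 3.6 + 2.4 + 2.12 + 0.15 = 22.07
R0 > 1, so the population is growing.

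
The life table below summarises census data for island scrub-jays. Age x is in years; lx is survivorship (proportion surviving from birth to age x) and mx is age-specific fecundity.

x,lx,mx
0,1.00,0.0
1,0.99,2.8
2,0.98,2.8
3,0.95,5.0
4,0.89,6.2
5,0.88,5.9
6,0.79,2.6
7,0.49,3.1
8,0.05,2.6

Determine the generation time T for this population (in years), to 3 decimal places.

3.831

lx·mx: 0, 2.772, 2.744, 4.75, 5.518, 5.192, 2.054, 1.519, 0.13 → R0 = 24.679
x·lx·mx: 0, 2.772, 5.488, 14.25, 22.072, 25.96, 12.324, 10.633, 1.04 → Σ = 94.539
T = 94.539 / 24.679 = 3.830747… → 3.831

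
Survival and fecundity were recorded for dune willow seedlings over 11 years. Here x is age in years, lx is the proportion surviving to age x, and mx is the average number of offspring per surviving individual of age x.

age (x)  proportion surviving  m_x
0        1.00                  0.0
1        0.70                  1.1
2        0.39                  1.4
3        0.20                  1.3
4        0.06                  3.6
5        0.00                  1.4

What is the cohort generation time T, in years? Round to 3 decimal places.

lx·mx: 0, 0.77, 0.546, 0.26, 0.216, 0 → R0 = 1.792
x·lx·mx: 0, 0.77, 1.092, 0.78, 0.864, 0 → Σ = 3.506
T = 3.506 / 1.792 = 1.956473… → 1.956

1.956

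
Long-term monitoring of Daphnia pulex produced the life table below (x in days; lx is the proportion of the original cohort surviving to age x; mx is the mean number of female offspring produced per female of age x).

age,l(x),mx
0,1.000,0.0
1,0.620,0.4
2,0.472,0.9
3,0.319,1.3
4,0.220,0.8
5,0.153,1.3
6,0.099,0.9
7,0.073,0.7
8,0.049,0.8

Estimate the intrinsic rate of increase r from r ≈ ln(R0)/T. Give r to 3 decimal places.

R0 = Σ lx·mx = 0 + 0.248 + 0.4248 + 0.4147 + 0.176 + 0.1989 + 0.0891 + 0.0511 + 0.0392 = 1.6418
Σ x·lx·mx = 5.2461; T = 5.2461/1.6418 = 3.19533…
r ≈ ln(R0)/T = ln(1.6418)/3.19533… = 0.15516… → 0.155

0.155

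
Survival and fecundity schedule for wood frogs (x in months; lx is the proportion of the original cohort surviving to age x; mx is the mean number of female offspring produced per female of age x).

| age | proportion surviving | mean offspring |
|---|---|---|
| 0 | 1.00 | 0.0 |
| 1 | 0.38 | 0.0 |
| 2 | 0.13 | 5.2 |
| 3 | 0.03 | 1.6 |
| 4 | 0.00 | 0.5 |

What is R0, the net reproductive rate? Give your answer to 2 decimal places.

0.72

lx·mx by age: 0, 0, 0.676, 0.048, 0
R0 = Σ lx·mx = 0.724 → 0.72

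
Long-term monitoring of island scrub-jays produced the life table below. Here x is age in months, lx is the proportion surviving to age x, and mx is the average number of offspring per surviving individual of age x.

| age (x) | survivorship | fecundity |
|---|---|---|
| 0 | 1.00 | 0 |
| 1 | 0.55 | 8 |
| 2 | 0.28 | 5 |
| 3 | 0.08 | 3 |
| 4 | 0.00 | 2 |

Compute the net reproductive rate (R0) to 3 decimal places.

6.040

lx·mx by age: 0, 4.4, 1.4, 0.24, 0
R0 = Σ lx·mx = 6.04 → 6.040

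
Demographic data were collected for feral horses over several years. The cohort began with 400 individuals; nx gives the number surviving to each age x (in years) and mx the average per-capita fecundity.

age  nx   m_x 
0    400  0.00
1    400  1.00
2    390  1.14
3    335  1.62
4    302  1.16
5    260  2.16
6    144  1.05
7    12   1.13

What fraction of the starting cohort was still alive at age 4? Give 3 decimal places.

l_4 = n_4/n_0 = 302/400 = 0.755 → 0.755

0.755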